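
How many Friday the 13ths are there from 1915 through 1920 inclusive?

9

Friday-the-13ths by year:
1915: Aug
1916: Oct
1917: Apr, Jul
1918: Sep, Dec
1919: Jun
1920: Feb, Aug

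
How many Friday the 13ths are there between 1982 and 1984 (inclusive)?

Friday-the-13ths by year:
1982: Aug
1983: May
1984: Jan, Apr, Jul

5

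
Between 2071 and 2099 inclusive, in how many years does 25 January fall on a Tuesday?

Day of week of January 25 in each year:
2071: Sun, 2072: Mon, 2073: Wed, 2074: Thu, 2075: Fri, 2076: Sat, 2077: Mon, 2078: Tue ✓, 2079: Wed, 2080: Thu, 2081: Sat, 2082: Sun, 2083: Mon, 2084: Tue ✓, 2085: Thu, 2086: Fri, 2087: Sat, 2088: Sun, 2089: Tue ✓, 2090: Wed, 2091: Thu, 2092: Fri, 2093: Sun, 2094: Mon, 2095: Tue ✓, 2096: Wed, 2097: Fri, 2098: Sat, 2099: Sun
Tuesdays: 2078, 2084, 2089, 2095.

4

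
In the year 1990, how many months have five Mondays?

5

A month has five Mondays exactly when Monday falls within its first (length − 28) days.
Jan: 31 days, starts Mon → 5 of Mon, Tue, Wed ✓
Feb: 28 days, starts Thu → 5 of (none)
Mar: 31 days, starts Thu → 5 of Thu, Fri, Sat
Apr: 30 days, starts Sun → 5 of Sun, Mon ✓
May: 31 days, starts Tue → 5 of Tue, Wed, Thu
Jun: 30 days, starts Fri → 5 of Fri, Sat
Jul: 31 days, starts Sun → 5 of Sun, Mon, Tue ✓
Aug: 31 days, starts Wed → 5 of Wed, Thu, Fri
Sep: 30 days, starts Sat → 5 of Sat, Sun
Oct: 31 days, starts Mon → 5 of Mon, Tue, Wed ✓
Nov: 30 days, starts Thu → 5 of Thu, Fri
Dec: 31 days, starts Sat → 5 of Sat, Sun, Mon ✓
Months with five Mondays: Jan, Apr, Jul, Oct, Dec.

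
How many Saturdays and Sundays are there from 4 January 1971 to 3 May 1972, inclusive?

138

4 January 1971 is a Monday.
That's 486 days from start to end, counting both.
486 = 7 × 69 + 3, so there are 69 full weeks plus 3 extra days.
Each full week contributes 2 weekend days (Sat, Sun): 69 × 2 = 138.
The 3 extra days are Mon, Tue, Wed — none qualify.
Total: 138 + 0 = 138.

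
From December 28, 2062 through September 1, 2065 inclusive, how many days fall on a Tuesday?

140 Tuesdays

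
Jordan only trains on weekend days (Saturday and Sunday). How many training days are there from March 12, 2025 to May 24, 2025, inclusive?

21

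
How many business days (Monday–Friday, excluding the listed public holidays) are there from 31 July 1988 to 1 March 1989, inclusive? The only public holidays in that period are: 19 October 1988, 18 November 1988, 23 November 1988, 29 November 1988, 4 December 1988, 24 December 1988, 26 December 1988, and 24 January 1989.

31 July 1988 is a Sunday.
The range spans 214 days (inclusive of both endpoints).
214 = 7 × 30 + 4, so there are 30 full weeks plus 4 extra days.
Each full week contributes 5 weekdays (Mon–Fri): 30 × 5 = 150.
The 4 extra days are Sun, Mon, Tue, Wed — 3 of them qualify.
Total: 150 + 3 = 153.
Holidays: 19 October 1988 (Wed); 18 November 1988 (Fri); 23 November 1988 (Wed); 29 November 1988 (Tue); 4 December 1988 (Sun); 24 December 1988 (Sat); 26 December 1988 (Mon); 24 January 1989 (Tue).
6 of the 8 holidays fall on weekdays; the rest are weekends and were already excluded.
Business days: 153 − 6 = 147.

147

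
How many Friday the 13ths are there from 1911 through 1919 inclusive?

15

Friday-the-13ths by year:
1911: Jan, Oct
1912: Sep, Dec
1913: Jun
1914: Feb, Mar, Nov
1915: Aug
1916: Oct
1917: Apr, Jul
1918: Sep, Dec
1919: Jun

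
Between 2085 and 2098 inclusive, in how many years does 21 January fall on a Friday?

2

Day of week of January 21 in each year:
2085: Sun, 2086: Mon, 2087: Tue, 2088: Wed, 2089: Fri ✓, 2090: Sat, 2091: Sun, 2092: Mon, 2093: Wed, 2094: Thu, 2095: Fri ✓, 2096: Sat, 2097: Mon, 2098: Tue
Fridays: 2089, 2095.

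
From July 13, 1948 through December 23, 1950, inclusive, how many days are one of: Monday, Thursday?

255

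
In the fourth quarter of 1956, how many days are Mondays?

1 October 1956 is a Monday.
That's 92 days from start to end, counting both.
92 = 7 × 13 + 1, so there are 13 full weeks plus 1 extra day.
Each full week contributes one Monday: 13 so far.
The 1 extra day is Monday — 1 of them qualifies.
Total: 13 + 1 = 14.

14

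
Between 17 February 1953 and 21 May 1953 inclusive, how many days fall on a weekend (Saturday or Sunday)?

26

17 February 1953 is a Tuesday.
That's 94 days from start to end, counting both.
94 = 7 × 13 + 3, so there are 13 full weeks plus 3 extra days.
Each full week contributes 2 weekend days (Sat, Sun): 13 × 2 = 26.
The 3 extra days are Tuesday, Wednesday, Thursday — none qualify.
Total: 26 + 0 = 26.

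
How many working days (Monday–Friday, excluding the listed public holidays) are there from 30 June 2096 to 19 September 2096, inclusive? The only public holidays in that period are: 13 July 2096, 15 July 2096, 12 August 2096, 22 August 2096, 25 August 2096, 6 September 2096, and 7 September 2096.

30 June 2096 is a Saturday.
The range spans 82 days (inclusive of both endpoints).
82 = 7 × 11 + 5, so there are 11 full weeks plus 5 extra days.
Each full week contributes 5 weekdays (Mon–Fri): 11 × 5 = 55.
The 5 extra days are Saturday, Sunday, Monday, Tuesday, Wednesday — 3 of them qualify.
Total: 55 + 3 = 58.
Holidays: 13 July 2096 (Fri); 15 July 2096 (Sun); 12 August 2096 (Sun); 22 August 2096 (Wed); 25 August 2096 (Sat); 6 September 2096 (Thu); 7 September 2096 (Fri).
4 of the 7 holidays fall on weekdays; the rest are weekends and were already excluded.
Business days: 58 − 4 = 54.

54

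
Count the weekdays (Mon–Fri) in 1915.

1 January 1915 is a Friday.
From 1 January 1915 to 31 December 1915 is 365 days inclusive.
365 = 7 × 52 + 1, so there are 52 full weeks plus 1 extra day.
Each full week contributes 5 weekdays (Mon–Fri): 52 × 5 = 260.
The 1 extra day is Friday — 1 of them qualifies.
Total: 260 + 1 = 261.

261 weekdays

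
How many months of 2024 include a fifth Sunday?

4

A month has five Sundays exactly when Sunday falls within its first (length − 28) days.
Jan: 31 days, starts Mon → 5 of Mon, Tue, Wed
Feb: 29 days, starts Thu → 5 of Thu
Mar: 31 days, starts Fri → 5 of Fri, Sat, Sun ✓
Apr: 30 days, starts Mon → 5 of Mon, Tue
May: 31 days, starts Wed → 5 of Wed, Thu, Fri
Jun: 30 days, starts Sat → 5 of Sat, Sun ✓
Jul: 31 days, starts Mon → 5 of Mon, Tue, Wed
Aug: 31 days, starts Thu → 5 of Thu, Fri, Sat
Sep: 30 days, starts Sun → 5 of Sun, Mon ✓
Oct: 31 days, starts Tue → 5 of Tue, Wed, Thu
Nov: 30 days, starts Fri → 5 of Fri, Sat
Dec: 31 days, starts Sun → 5 of Sun, Mon, Tue ✓
Months with five Sundays: Mar, Jun, Sep, Dec.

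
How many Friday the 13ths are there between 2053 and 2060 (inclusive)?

Friday-the-13ths by year:
2053: Jun
2054: Feb, Mar, Nov
2055: Aug
2056: Oct
2057: Apr, Jul
2058: Sep, Dec
2059: Jun
2060: Feb, Aug

13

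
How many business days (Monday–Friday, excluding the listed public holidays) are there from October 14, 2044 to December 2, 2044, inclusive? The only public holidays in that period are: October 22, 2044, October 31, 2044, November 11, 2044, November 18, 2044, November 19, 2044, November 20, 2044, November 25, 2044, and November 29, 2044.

31 business days

October 14, 2044 is a Friday.
The range spans 50 days (inclusive of both endpoints).
50 = 7 × 7 + 1, so there are 7 full weeks plus 1 extra day.
Each full week contributes 5 weekdays (Mon–Fri): 7 × 5 = 35.
The 1 extra day is Fri — 1 of them qualifies.
Total: 35 + 1 = 36.
Holidays: October 22, 2044 (Sat); October 31, 2044 (Mon); November 11, 2044 (Fri); November 18, 2044 (Fri); November 19, 2044 (Sat); November 20, 2044 (Sun); November 25, 2044 (Fri); November 29, 2044 (Tue).
5 of the 8 holidays fall on weekdays; the rest are weekends and were already excluded.
Business days: 36 − 5 = 31.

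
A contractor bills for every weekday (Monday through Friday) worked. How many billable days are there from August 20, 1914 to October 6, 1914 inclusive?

August 20, 1914 is a Thursday.
From August 20, 1914 to October 6, 1914 is 48 days inclusive.
48 = 7 × 6 + 6, so there are 6 full weeks plus 6 extra days.
Each full week contributes 5 weekdays (Mon–Fri): 6 × 5 = 30.
The 6 extra days are Thu, Fri, Sat, Sun, Mon, Tue — 4 of them qualify.
Total: 30 + 4 = 34.

34 weekdays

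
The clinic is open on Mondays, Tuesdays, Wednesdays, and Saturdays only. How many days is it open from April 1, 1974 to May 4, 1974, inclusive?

April 1, 1974 is a Monday.
From April 1, 1974 to May 4, 1974 is 34 days inclusive.
34 = 7 × 4 + 6, so there are 4 full weeks plus 6 extra days.
Each full week contributes 4 days from the set (Mon, Tue, Wed, Sat): 4 × 4 = 16.
The 6 extra days are Monday, Tuesday, Wednesday, Thursday, Friday, Saturday — 4 of them qualify.
Total: 16 + 4 = 20.

20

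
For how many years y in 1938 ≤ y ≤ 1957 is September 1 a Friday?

Day of week of September 1 in each year:
1938: Thu, 1939: Fri ✓, 1940: Sun, 1941: Mon, 1942: Tue, 1943: Wed, 1944: Fri ✓, 1945: Sat, 1946: Sun, 1947: Mon, 1948: Wed, 1949: Thu, 1950: Fri ✓, 1951: Sat, 1952: Mon, 1953: Tue, 1954: Wed, 1955: Thu, 1956: Sat, 1957: Sun
Fridays: 1939, 1944, 1950.

3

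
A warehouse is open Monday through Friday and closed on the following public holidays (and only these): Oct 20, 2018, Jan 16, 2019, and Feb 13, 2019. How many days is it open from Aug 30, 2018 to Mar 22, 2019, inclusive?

145

Aug 30, 2018 is a Thursday.
That's 205 days from start to end, counting both.
205 = 7 × 29 + 2, so there are 29 full weeks plus 2 extra days.
Each full week contributes 5 weekdays (Mon–Fri): 29 × 5 = 145.
The 2 extra days are Thursday, Friday — 2 of them qualify.
Total: 145 + 2 = 147.
Holidays: Oct 20, 2018 (Sat); Jan 16, 2019 (Wed); Feb 13, 2019 (Wed).
2 of the 3 holidays fall on weekdays; the rest are weekends and were already excluded.
Business days: 147 − 2 = 145.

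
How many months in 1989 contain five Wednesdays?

4

A month has five Wednesdays exactly when Wednesday falls within its first (length − 28) days.
Jan: 31 days, starts Sun → 5 of Sun, Mon, Tue
Feb: 28 days, starts Wed → 5 of (none)
Mar: 31 days, starts Wed → 5 of Wed, Thu, Fri ✓
Apr: 30 days, starts Sat → 5 of Sat, Sun
May: 31 days, starts Mon → 5 of Mon, Tue, Wed ✓
Jun: 30 days, starts Thu → 5 of Thu, Fri
Jul: 31 days, starts Sat → 5 of Sat, Sun, Mon
Aug: 31 days, starts Tue → 5 of Tue, Wed, Thu ✓
Sep: 30 days, starts Fri → 5 of Fri, Sat
Oct: 31 days, starts Sun → 5 of Sun, Mon, Tue
Nov: 30 days, starts Wed → 5 of Wed, Thu ✓
Dec: 31 days, starts Fri → 5 of Fri, Sat, Sun
Months with five Wednesdays: Mar, May, Aug, Nov.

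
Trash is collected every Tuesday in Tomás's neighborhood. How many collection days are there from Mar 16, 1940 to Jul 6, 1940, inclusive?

Mar 16, 1940 is a Saturday.
The range spans 113 days (inclusive of both endpoints).
113 = 7 × 16 + 1, so there are 16 full weeks plus 1 extra day.
Each full week contributes one Tuesday: 16 so far.
The 1 extra day is Saturday — none qualify.
Total: 16 + 0 = 16.

16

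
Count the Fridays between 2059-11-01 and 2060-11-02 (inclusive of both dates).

2059-11-01 is a Saturday.
The range spans 368 days (inclusive of both endpoints).
368 = 7 × 52 + 4, so there are 52 full weeks plus 4 extra days.
Each full week contributes one Friday: 52 so far.
The 4 extra days are Saturday, Sunday, Monday, Tuesday — none qualify.
Total: 52 + 0 = 52.

52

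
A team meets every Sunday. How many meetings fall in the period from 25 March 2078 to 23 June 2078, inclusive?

25 March 2078 is a Friday.
The range spans 91 days (inclusive of both endpoints).
91 = 7 × 13, so the span is exactly 13 full weeks.
Each full week contributes one Sunday: 13 so far.
Total: 13.

13 Sundays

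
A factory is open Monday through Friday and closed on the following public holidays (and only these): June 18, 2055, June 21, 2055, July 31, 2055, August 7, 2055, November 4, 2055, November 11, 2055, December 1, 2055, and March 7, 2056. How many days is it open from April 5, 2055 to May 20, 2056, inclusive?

289 working days

April 5, 2055 is a Monday.
From April 5, 2055 to May 20, 2056 is 412 days inclusive.
412 = 7 × 58 + 6, so there are 58 full weeks plus 6 extra days.
Each full week contributes 5 weekdays (Mon–Fri): 58 × 5 = 290.
The 6 extra days are Monday, Tuesday, Wednesday, Thursday, Friday, Saturday — 5 of them qualify.
Total: 290 + 5 = 295.
Holidays: June 18, 2055 (Fri); June 21, 2055 (Mon); July 31, 2055 (Sat); August 7, 2055 (Sat); November 4, 2055 (Thu); November 11, 2055 (Thu); December 1, 2055 (Wed); March 7, 2056 (Tue).
6 of the 8 holidays fall on weekdays; the rest are weekends and were already excluded.
Business days: 295 − 6 = 289.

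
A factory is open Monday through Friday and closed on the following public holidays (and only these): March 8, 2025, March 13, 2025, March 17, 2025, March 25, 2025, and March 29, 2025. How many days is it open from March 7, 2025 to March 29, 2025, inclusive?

March 7, 2025 is a Friday.
The range spans 23 days (inclusive of both endpoints).
23 = 7 × 3 + 2, so there are 3 full weeks plus 2 extra days.
Each full week contributes 5 weekdays (Mon–Fri): 3 × 5 = 15.
The 2 extra days are Friday, Saturday — 1 of them qualifies.
Total: 15 + 1 = 16.
Holidays: March 8, 2025 (Sat); March 13, 2025 (Thu); March 17, 2025 (Mon); March 25, 2025 (Tue); March 29, 2025 (Sat).
3 of the 5 holidays fall on weekdays; the rest are weekends and were already excluded.
Business days: 16 − 3 = 13.

13 business days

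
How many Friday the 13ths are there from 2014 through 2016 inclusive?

Friday-the-13ths by year:
2014: Jun
2015: Feb, Mar, Nov
2016: May

5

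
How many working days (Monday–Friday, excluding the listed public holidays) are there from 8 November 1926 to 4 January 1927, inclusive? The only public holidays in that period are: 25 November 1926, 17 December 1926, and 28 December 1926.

39

8 November 1926 is a Monday.
That's 58 days from start to end, counting both.
58 = 7 × 8 + 2, so there are 8 full weeks plus 2 extra days.
Each full week contributes 5 weekdays (Mon–Fri): 8 × 5 = 40.
The 2 extra days are Monday, Tuesday — 2 of them qualify.
Total: 40 + 2 = 42.
Holidays: 25 November 1926 (Thu); 17 December 1926 (Fri); 28 December 1926 (Tue).
All 3 holidays fall on weekdays, so subtract 3.
Business days: 42 − 3 = 39.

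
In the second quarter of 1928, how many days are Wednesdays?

13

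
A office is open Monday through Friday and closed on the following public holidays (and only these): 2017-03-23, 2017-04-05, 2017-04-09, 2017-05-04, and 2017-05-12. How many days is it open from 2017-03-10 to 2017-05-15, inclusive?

43 business days

2017-03-10 is a Friday.
That's 67 days from start to end, counting both.
67 = 7 × 9 + 4, so there are 9 full weeks plus 4 extra days.
Each full week contributes 5 weekdays (Mon–Fri): 9 × 5 = 45.
The 4 extra days are Fri, Sat, Sun, Mon — 2 of them qualify.
Total: 45 + 2 = 47.
Holidays: 2017-03-23 (Thu); 2017-04-05 (Wed); 2017-04-09 (Sun); 2017-05-04 (Thu); 2017-05-12 (Fri).
4 of the 5 holidays fall on weekdays; the rest are weekends and were already excluded.
Business days: 47 − 4 = 43.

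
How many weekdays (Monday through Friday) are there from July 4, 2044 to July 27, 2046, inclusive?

July 4, 2044 is a Monday.
From July 4, 2044 to July 27, 2046 is 754 days inclusive.
754 = 7 × 107 + 5, so there are 107 full weeks plus 5 extra days.
Each full week contributes 5 weekdays (Mon–Fri): 107 × 5 = 535.
The 5 extra days are Monday, Tuesday, Wednesday, Thursday, Friday — 5 of them qualify.
Total: 535 + 5 = 540.

540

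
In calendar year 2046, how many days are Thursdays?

52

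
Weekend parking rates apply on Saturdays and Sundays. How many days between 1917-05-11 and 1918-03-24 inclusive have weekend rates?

92

1917-05-11 is a Friday.
That's 318 days from start to end, counting both.
318 = 7 × 45 + 3, so there are 45 full weeks plus 3 extra days.
Each full week contributes 2 weekend days (Sat, Sun): 45 × 2 = 90.
The 3 extra days are Fri, Sat, Sun — 2 of them qualify.
Total: 90 + 2 = 92.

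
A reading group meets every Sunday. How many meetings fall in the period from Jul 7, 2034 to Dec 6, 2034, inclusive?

22 Sundays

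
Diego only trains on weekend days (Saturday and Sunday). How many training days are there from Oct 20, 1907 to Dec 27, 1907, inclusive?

19

Oct 20, 1907 is a Sunday.
That's 69 days from start to end, counting both.
69 = 7 × 9 + 6, so there are 9 full weeks plus 6 extra days.
Each full week contributes 2 weekend days (Sat, Sun): 9 × 2 = 18.
The 6 extra days are Sunday, Monday, Tuesday, Wednesday, Thursday, Friday — 1 of them qualifies.
Total: 18 + 1 = 19.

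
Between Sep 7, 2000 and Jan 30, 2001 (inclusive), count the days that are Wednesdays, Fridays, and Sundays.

Sep 7, 2000 is a Thursday.
The range spans 146 days (inclusive of both endpoints).
146 = 7 × 20 + 6, so there are 20 full weeks plus 6 extra days.
Each full week contributes 3 days from the set (Wed, Fri, Sun): 20 × 3 = 60.
The 6 extra days are Thursday, Friday, Saturday, Sunday, Monday, Tuesday — 2 of them qualify.
Total: 60 + 2 = 62.

62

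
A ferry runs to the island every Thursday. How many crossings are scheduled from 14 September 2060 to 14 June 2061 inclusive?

14 September 2060 is a Tuesday.
From 14 September 2060 to 14 June 2061 is 274 days inclusive.
274 = 7 × 39 + 1, so there are 39 full weeks plus 1 extra day.
Each full week contributes one Thursday: 39 so far.
The 1 extra day is Tuesday — none qualify.
Total: 39 + 0 = 39.

39 Thursdays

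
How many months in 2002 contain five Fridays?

A month has five Fridays exactly when Friday falls within its first (length − 28) days.
Jan: 31 days, starts Tue → 5 of Tue, Wed, Thu
Feb: 28 days, starts Fri → 5 of (none)
Mar: 31 days, starts Fri → 5 of Fri, Sat, Sun ✓
Apr: 30 days, starts Mon → 5 of Mon, Tue
May: 31 days, starts Wed → 5 of Wed, Thu, Fri ✓
Jun: 30 days, starts Sat → 5 of Sat, Sun
Jul: 31 days, starts Mon → 5 of Mon, Tue, Wed
Aug: 31 days, starts Thu → 5 of Thu, Fri, Sat ✓
Sep: 30 days, starts Sun → 5 of Sun, Mon
Oct: 31 days, starts Tue → 5 of Tue, Wed, Thu
Nov: 30 days, starts Fri → 5 of Fri, Sat ✓
Dec: 31 days, starts Sun → 5 of Sun, Mon, Tue
Months with five Fridays: Mar, May, Aug, Nov.

4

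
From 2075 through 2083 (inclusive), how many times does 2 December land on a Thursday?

2

Day of week of December 2 in each year:
2075: Mon, 2076: Wed, 2077: Thu ✓, 2078: Fri, 2079: Sat, 2080: Mon, 2081: Tue, 2082: Wed, 2083: Thu ✓
Thursdays: 2077, 2083.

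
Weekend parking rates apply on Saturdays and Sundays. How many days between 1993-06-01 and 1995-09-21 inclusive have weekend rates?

240

1993-06-01 is a Tuesday.
The range spans 843 days (inclusive of both endpoints).
843 = 7 × 120 + 3, so there are 120 full weeks plus 3 extra days.
Each full week contributes 2 weekend days (Sat, Sun): 120 × 2 = 240.
The 3 extra days are Tuesday, Wednesday, Thursday — none qualify.
Total: 240 + 0 = 240.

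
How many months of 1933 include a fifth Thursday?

A month has five Thursdays exactly when Thursday falls within its first (length − 28) days.
Jan: 31 days, starts Sun → 5 of Sun, Mon, Tue
Feb: 28 days, starts Wed → 5 of (none)
Mar: 31 days, starts Wed → 5 of Wed, Thu, Fri ✓
Apr: 30 days, starts Sat → 5 of Sat, Sun
May: 31 days, starts Mon → 5 of Mon, Tue, Wed
Jun: 30 days, starts Thu → 5 of Thu, Fri ✓
Jul: 31 days, starts Sat → 5 of Sat, Sun, Mon
Aug: 31 days, starts Tue → 5 of Tue, Wed, Thu ✓
Sep: 30 days, starts Fri → 5 of Fri, Sat
Oct: 31 days, starts Sun → 5 of Sun, Mon, Tue
Nov: 30 days, starts Wed → 5 of Wed, Thu ✓
Dec: 31 days, starts Fri → 5 of Fri, Sat, Sun
Months with five Thursdays: Mar, Jun, Aug, Nov.

4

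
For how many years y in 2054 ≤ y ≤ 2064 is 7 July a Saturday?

2

Day of week of July 7 in each year:
2054: Tue, 2055: Wed, 2056: Fri, 2057: Sat ✓, 2058: Sun, 2059: Mon, 2060: Wed, 2061: Thu, 2062: Fri, 2063: Sat ✓, 2064: Mon
Saturdays: 2057, 2063.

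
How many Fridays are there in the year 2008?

2008-01-01 is a Tuesday.
From 2008-01-01 to 2008-12-31 is 366 days inclusive.
366 = 7 × 52 + 2, so there are 52 full weeks plus 2 extra days.
Each full week contributes one Friday: 52 so far.
The 2 extra days are Tue, Wed — none qualify.
Total: 52 + 0 = 52.

52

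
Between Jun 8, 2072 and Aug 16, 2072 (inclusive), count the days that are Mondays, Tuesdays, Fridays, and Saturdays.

Jun 8, 2072 is a Wednesday.
That's 70 days from start to end, counting both.
70 = 7 × 10, so the span is exactly 10 full weeks.
Each full week contributes 4 days from the set (Mon, Tue, Fri, Sat): 10 × 4 = 40.
Total: 40.

40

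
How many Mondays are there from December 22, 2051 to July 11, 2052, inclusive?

December 22, 2051 is a Friday.
The range spans 203 days (inclusive of both endpoints).
203 = 7 × 29, so the span is exactly 29 full weeks.
Each full week contributes one Monday: 29 so far.

29 Mondays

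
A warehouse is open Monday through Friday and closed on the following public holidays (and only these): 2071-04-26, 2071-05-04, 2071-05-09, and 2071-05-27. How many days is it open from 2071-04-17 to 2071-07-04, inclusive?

2071-04-17 is a Friday.
From 2071-04-17 to 2071-07-04 is 79 days inclusive.
79 = 7 × 11 + 2, so there are 11 full weeks plus 2 extra days.
Each full week contributes 5 weekdays (Mon–Fri): 11 × 5 = 55.
The 2 extra days are Fri, Sat — 1 of them qualifies.
Total: 55 + 1 = 56.
Holidays: 2071-04-26 (Sun); 2071-05-04 (Mon); 2071-05-09 (Sat); 2071-05-27 (Wed).
2 of the 4 holidays fall on weekdays; the rest are weekends and were already excluded.
Business days: 56 − 2 = 54.

54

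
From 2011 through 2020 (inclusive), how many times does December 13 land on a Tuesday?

2

Day of week of December 13 in each year:
2011: Tue ✓, 2012: Thu, 2013: Fri, 2014: Sat, 2015: Sun, 2016: Tue ✓, 2017: Wed, 2018: Thu, 2019: Fri, 2020: Sun
Tuesdays: 2011, 2016.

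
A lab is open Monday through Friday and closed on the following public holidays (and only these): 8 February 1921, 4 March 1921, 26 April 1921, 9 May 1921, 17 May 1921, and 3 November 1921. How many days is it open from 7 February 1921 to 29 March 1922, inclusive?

292

7 February 1921 is a Monday.
From 7 February 1921 to 29 March 1922 is 416 days inclusive.
416 = 7 × 59 + 3, so there are 59 full weeks plus 3 extra days.
Each full week contributes 5 weekdays (Mon–Fri): 59 × 5 = 295.
The 3 extra days are Monday, Tuesday, Wednesday — 3 of them qualify.
Total: 295 + 3 = 298.
Holidays: 8 February 1921 (Tue); 4 March 1921 (Fri); 26 April 1921 (Tue); 9 May 1921 (Mon); 17 May 1921 (Tue); 3 November 1921 (Thu).
All 6 holidays fall on weekdays, so subtract 6.
Business days: 298 − 6 = 292.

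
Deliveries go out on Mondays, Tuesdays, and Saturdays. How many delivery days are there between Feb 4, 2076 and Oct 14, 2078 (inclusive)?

421

Feb 4, 2076 is a Tuesday.
That's 984 days from start to end, counting both.
984 = 7 × 140 + 4, so there are 140 full weeks plus 4 extra days.
Each full week contributes 3 days from the set (Mon, Tue, Sat): 140 × 3 = 420.
The 4 extra days are Tue, Wed, Thu, Fri — 1 of them qualifies.
Total: 420 + 1 = 421.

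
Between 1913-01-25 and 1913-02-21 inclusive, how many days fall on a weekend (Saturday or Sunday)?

8

1913-01-25 is a Saturday.
The range spans 28 days (inclusive of both endpoints).
28 = 7 × 4, so the span is exactly 4 full weeks.
Each full week contributes 2 weekend days (Sat, Sun): 4 × 2 = 8.
Total: 8.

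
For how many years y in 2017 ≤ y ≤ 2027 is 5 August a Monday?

Day of week of August 5 in each year:
2017: Sat, 2018: Sun, 2019: Mon ✓, 2020: Wed, 2021: Thu, 2022: Fri, 2023: Sat, 2024: Mon ✓, 2025: Tue, 2026: Wed, 2027: Thu
Mondays: 2019, 2024.

2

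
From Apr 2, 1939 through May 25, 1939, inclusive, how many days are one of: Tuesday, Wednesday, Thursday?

24

Apr 2, 1939 is a Sunday.
That's 54 days from start to end, counting both.
54 = 7 × 7 + 5, so there are 7 full weeks plus 5 extra days.
Each full week contributes 3 days from the set (Tue, Wed, Thu): 7 × 3 = 21.
The 5 extra days are Sun, Mon, Tue, Wed, Thu — 3 of them qualify.
Total: 21 + 3 = 24.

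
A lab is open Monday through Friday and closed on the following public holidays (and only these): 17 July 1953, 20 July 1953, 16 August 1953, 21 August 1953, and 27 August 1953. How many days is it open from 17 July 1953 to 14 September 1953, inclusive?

38

17 July 1953 is a Friday.
From 17 July 1953 to 14 September 1953 is 60 days inclusive.
60 = 7 × 8 + 4, so there are 8 full weeks plus 4 extra days.
Each full week contributes 5 weekdays (Mon–Fri): 8 × 5 = 40.
The 4 extra days are Fri, Sat, Sun, Mon — 2 of them qualify.
Total: 40 + 2 = 42.
Holidays: 17 July 1953 (Fri); 20 July 1953 (Mon); 16 August 1953 (Sun); 21 August 1953 (Fri); 27 August 1953 (Thu).
4 of the 5 holidays fall on weekdays; the rest are weekends and were already excluded.
Business days: 42 − 4 = 38.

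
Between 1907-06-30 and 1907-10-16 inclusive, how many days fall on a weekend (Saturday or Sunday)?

31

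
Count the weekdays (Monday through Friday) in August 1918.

22 weekdays

1 August 1918 is a Thursday.
The range spans 31 days (inclusive of both endpoints).
31 = 7 × 4 + 3, so there are 4 full weeks plus 3 extra days.
Each full week contributes 5 weekdays (Mon–Fri): 4 × 5 = 20.
The 3 extra days are Thursday, Friday, Saturday — 2 of them qualify.
Total: 20 + 2 = 22.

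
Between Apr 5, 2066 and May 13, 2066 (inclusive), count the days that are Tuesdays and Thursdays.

12

Apr 5, 2066 is a Monday.
From Apr 5, 2066 to May 13, 2066 is 39 days inclusive.
39 = 7 × 5 + 4, so there are 5 full weeks plus 4 extra days.
Each full week contributes 2 days from the set (Tue, Thu): 5 × 2 = 10.
The 4 extra days are Mon, Tue, Wed, Thu — 2 of them qualify.
Total: 10 + 2 = 12.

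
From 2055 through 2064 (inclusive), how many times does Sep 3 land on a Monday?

Day of week of September 3 in each year:
2055: Fri, 2056: Sun, 2057: Mon ✓, 2058: Tue, 2059: Wed, 2060: Fri, 2061: Sat, 2062: Sun, 2063: Mon ✓, 2064: Wed
Mondays: 2057, 2063.

2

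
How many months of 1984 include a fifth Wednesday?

4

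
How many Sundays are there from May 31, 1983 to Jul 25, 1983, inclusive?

8

May 31, 1983 is a Tuesday.
That's 56 days from start to end, counting both.
56 = 7 × 8, so the span is exactly 8 full weeks.
Each full week contributes one Sunday: 8 so far.
Total: 8.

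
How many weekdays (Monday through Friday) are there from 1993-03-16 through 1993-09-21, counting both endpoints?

136

1993-03-16 is a Tuesday.
That's 190 days from start to end, counting both.
190 = 7 × 27 + 1, so there are 27 full weeks plus 1 extra day.
Each full week contributes 5 weekdays (Mon–Fri): 27 × 5 = 135.
The 1 extra day is Tuesday — 1 of them qualifies.
Total: 135 + 1 = 136.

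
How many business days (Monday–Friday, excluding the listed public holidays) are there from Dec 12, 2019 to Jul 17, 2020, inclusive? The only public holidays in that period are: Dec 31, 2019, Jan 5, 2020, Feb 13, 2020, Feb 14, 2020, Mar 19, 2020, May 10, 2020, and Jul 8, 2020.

Dec 12, 2019 is a Thursday.
That's 219 days from start to end, counting both.
219 = 7 × 31 + 2, so there are 31 full weeks plus 2 extra days.
Each full week contributes 5 weekdays (Mon–Fri): 31 × 5 = 155.
The 2 extra days are Thu, Fri — 2 of them qualify.
Total: 155 + 2 = 157.
Holidays: Dec 31, 2019 (Tue); Jan 5, 2020 (Sun); Feb 13, 2020 (Thu); Feb 14, 2020 (Fri); Mar 19, 2020 (Thu); May 10, 2020 (Sun); Jul 8, 2020 (Wed).
5 of the 7 holidays fall on weekdays; the rest are weekends and were already excluded.
Business days: 157 − 5 = 152.

152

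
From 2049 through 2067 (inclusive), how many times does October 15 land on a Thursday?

2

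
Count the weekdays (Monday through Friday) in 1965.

January 1, 1965 is a Friday.
That's 365 days from start to end, counting both.
365 = 7 × 52 + 1, so there are 52 full weeks plus 1 extra day.
Each full week contributes 5 weekdays (Mon–Fri): 52 × 5 = 260.
The 1 extra day is Friday — 1 of them qualifies.
Total: 260 + 1 = 261.

261 weekdays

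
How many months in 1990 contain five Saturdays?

4

A month has five Saturdays exactly when Saturday falls within its first (length − 28) days.
Jan: 31 days, starts Mon → 5 of Mon, Tue, Wed
Feb: 28 days, starts Thu → 5 of (none)
Mar: 31 days, starts Thu → 5 of Thu, Fri, Sat ✓
Apr: 30 days, starts Sun → 5 of Sun, Mon
May: 31 days, starts Tue → 5 of Tue, Wed, Thu
Jun: 30 days, starts Fri → 5 of Fri, Sat ✓
Jul: 31 days, starts Sun → 5 of Sun, Mon, Tue
Aug: 31 days, starts Wed → 5 of Wed, Thu, Fri
Sep: 30 days, starts Sat → 5 of Sat, Sun ✓
Oct: 31 days, starts Mon → 5 of Mon, Tue, Wed
Nov: 30 days, starts Thu → 5 of Thu, Fri
Dec: 31 days, starts Sat → 5 of Sat, Sun, Mon ✓
Months with five Saturdays: Mar, Jun, Sep, Dec.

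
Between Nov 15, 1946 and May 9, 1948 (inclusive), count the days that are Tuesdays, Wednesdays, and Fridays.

232

Nov 15, 1946 is a Friday.
From Nov 15, 1946 to May 9, 1948 is 542 days inclusive.
542 = 7 × 77 + 3, so there are 77 full weeks plus 3 extra days.
Each full week contributes 3 days from the set (Tue, Wed, Fri): 77 × 3 = 231.
The 3 extra days are Friday, Saturday, Sunday — 1 of them qualifies.
Total: 231 + 1 = 232.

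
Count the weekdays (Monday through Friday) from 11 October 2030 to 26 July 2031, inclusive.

11 October 2030 is a Friday.
That's 289 days from start to end, counting both.
289 = 7 × 41 + 2, so there are 41 full weeks plus 2 extra days.
Each full week contributes 5 weekdays (Mon–Fri): 41 × 5 = 205.
The 2 extra days are Friday, Saturday — 1 of them qualifies.
Total: 205 + 1 = 206.

206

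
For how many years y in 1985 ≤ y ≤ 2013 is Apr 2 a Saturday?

4

Day of week of April 2 in each year:
1985: Tue, 1986: Wed, 1987: Thu, 1988: Sat ✓, 1989: Sun, 1990: Mon, 1991: Tue, 1992: Thu, 1993: Fri, 1994: Sat ✓, 1995: Sun, 1996: Tue, 1997: Wed, 1998: Thu, 1999: Fri, 2000: Sun, 2001: Mon, 2002: Tue, 2003: Wed, 2004: Fri, 2005: Sat ✓, 2006: Sun, 2007: Mon, 2008: Wed, 2009: Thu, 2010: Fri, 2011: Sat ✓, 2012: Mon, 2013: Tue
Saturdays: 1988, 1994, 2005, 2011.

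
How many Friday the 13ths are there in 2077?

1

The 13th falls on a Friday when the month's 13th has weekday Fri.
Jan 13 is Wed; Feb 13 is Sat; Mar 13 is Sat; Apr 13 is Tue; May 13 is Thu; Jun 13 is Sun; Jul 13 is Tue; Aug 13 is Fri ✓; Sep 13 is Mon; Oct 13 is Wed; Nov 13 is Sat; Dec 13 is Mon.
Friday the 13ths: Aug.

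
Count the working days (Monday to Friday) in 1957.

1957-01-01 is a Tuesday.
That's 365 days from start to end, counting both.
365 = 7 × 52 + 1, so there are 52 full weeks plus 1 extra day.
Each full week contributes 5 weekdays (Mon–Fri): 52 × 5 = 260.
The 1 extra day is Tue — 1 of them qualifies.
Total: 260 + 1 = 261.

261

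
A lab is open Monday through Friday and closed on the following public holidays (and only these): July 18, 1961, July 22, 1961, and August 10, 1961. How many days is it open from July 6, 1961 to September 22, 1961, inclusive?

55 working days

July 6, 1961 is a Thursday.
That's 79 days from start to end, counting both.
79 = 7 × 11 + 2, so there are 11 full weeks plus 2 extra days.
Each full week contributes 5 weekdays (Mon–Fri): 11 × 5 = 55.
The 2 extra days are Thu, Fri — 2 of them qualify.
Total: 55 + 2 = 57.
Holidays: July 18, 1961 (Tue); July 22, 1961 (Sat); August 10, 1961 (Thu).
2 of the 3 holidays fall on weekdays; the rest are weekends and were already excluded.
Business days: 57 − 2 = 55.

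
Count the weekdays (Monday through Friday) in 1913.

261 weekdays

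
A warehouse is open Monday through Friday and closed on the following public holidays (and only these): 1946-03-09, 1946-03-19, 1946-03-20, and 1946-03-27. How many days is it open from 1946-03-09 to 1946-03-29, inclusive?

1946-03-09 is a Saturday.
The range spans 21 days (inclusive of both endpoints).
21 = 7 × 3, so the span is exactly 3 full weeks.
Each full week contributes 5 weekdays (Mon–Fri): 3 × 5 = 15.
Total: 15.
Holidays: 1946-03-09 (Sat); 1946-03-19 (Tue); 1946-03-20 (Wed); 1946-03-27 (Wed).
3 of the 4 holidays fall on weekdays; the rest are weekends and were already excluded.
Business days: 15 − 3 = 12.

12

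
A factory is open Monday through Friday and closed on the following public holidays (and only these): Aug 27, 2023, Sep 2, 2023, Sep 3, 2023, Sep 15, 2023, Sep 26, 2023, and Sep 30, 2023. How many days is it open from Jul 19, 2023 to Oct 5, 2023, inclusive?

55

Jul 19, 2023 is a Wednesday.
The range spans 79 days (inclusive of both endpoints).
79 = 7 × 11 + 2, so there are 11 full weeks plus 2 extra days.
Each full week contributes 5 weekdays (Mon–Fri): 11 × 5 = 55.
The 2 extra days are Wednesday, Thursday — 2 of them qualify.
Total: 55 + 2 = 57.
Holidays: Aug 27, 2023 (Sun); Sep 2, 2023 (Sat); Sep 3, 2023 (Sun); Sep 15, 2023 (Fri); Sep 26, 2023 (Tue); Sep 30, 2023 (Sat).
2 of the 6 holidays fall on weekdays; the rest are weekends and were already excluded.
Business days: 57 − 2 = 55.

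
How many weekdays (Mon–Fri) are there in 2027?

1 January 2027 is a Friday.
The range spans 365 days (inclusive of both endpoints).
365 = 7 × 52 + 1, so there are 52 full weeks plus 1 extra day.
Each full week contributes 5 weekdays (Mon–Fri): 52 × 5 = 260.
The 1 extra day is Friday — 1 of them qualifies.
Total: 260 + 1 = 261.

261 weekdays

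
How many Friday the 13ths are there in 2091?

2

The 13th falls on a Friday when the month's 13th has weekday Fri.
Jan 13 is Sat; Feb 13 is Tue; Mar 13 is Tue; Apr 13 is Fri ✓; May 13 is Sun; Jun 13 is Wed; Jul 13 is Fri ✓; Aug 13 is Mon; Sep 13 is Thu; Oct 13 is Sat; Nov 13 is Tue; Dec 13 is Thu.
Friday the 13ths: Apr, Jul.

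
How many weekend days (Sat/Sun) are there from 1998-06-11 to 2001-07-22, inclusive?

326

1998-06-11 is a Thursday.
The range spans 1138 days (inclusive of both endpoints).
1138 = 7 × 162 + 4, so there are 162 full weeks plus 4 extra days.
Each full week contributes 2 weekend days (Sat, Sun): 162 × 2 = 324.
The 4 extra days are Thursday, Friday, Saturday, Sunday — 2 of them qualify.
Total: 324 + 2 = 326.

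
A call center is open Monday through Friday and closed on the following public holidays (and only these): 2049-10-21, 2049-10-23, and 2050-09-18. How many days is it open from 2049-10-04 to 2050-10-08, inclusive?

264 business days

2049-10-04 is a Monday.
From 2049-10-04 to 2050-10-08 is 370 days inclusive.
370 = 7 × 52 + 6, so there are 52 full weeks plus 6 extra days.
Each full week contributes 5 weekdays (Mon–Fri): 52 × 5 = 260.
The 6 extra days are Mon, Tue, Wed, Thu, Fri, Sat — 5 of them qualify.
Total: 260 + 5 = 265.
Holidays: 2049-10-21 (Thu); 2049-10-23 (Sat); 2050-09-18 (Sun).
1 of the 3 holidays fall on weekdays; the rest are weekends and were already excluded.
Business days: 265 − 1 = 264.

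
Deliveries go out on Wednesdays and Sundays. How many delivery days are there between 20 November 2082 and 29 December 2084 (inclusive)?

20 November 2082 is a Friday.
From 20 November 2082 to 29 December 2084 is 771 days inclusive.
771 = 7 × 110 + 1, so there are 110 full weeks plus 1 extra day.
Each full week contributes 2 days from the set (Wed, Sun): 110 × 2 = 220.
The 1 extra day is Fri — none qualify.
Total: 220 + 0 = 220.

220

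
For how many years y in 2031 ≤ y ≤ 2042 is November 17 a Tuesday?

1

Day of week of November 17 in each year:
2031: Mon, 2032: Wed, 2033: Thu, 2034: Fri, 2035: Sat, 2036: Mon, 2037: Tue ✓, 2038: Wed, 2039: Thu, 2040: Sat, 2041: Sun, 2042: Mon
Tuesdays: 2037.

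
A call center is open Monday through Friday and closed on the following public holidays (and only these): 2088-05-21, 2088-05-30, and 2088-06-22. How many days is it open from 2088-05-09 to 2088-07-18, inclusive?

2088-05-09 is a Sunday.
From 2088-05-09 to 2088-07-18 is 71 days inclusive.
71 = 7 × 10 + 1, so there are 10 full weeks plus 1 extra day.
Each full week contributes 5 weekdays (Mon–Fri): 10 × 5 = 50.
The 1 extra day is Sunday — none qualify.
Total: 50 + 0 = 50.
Holidays: 2088-05-21 (Fri); 2088-05-30 (Sun); 2088-06-22 (Tue).
2 of the 3 holidays fall on weekdays; the rest are weekends and were already excluded.
Business days: 50 − 2 = 48.

48 working days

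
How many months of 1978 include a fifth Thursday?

4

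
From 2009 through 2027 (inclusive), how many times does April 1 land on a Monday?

3

Day of week of April 1 in each year:
2009: Wed, 2010: Thu, 2011: Fri, 2012: Sun, 2013: Mon ✓, 2014: Tue, 2015: Wed, 2016: Fri, 2017: Sat, 2018: Sun, 2019: Mon ✓, 2020: Wed, 2021: Thu, 2022: Fri, 2023: Sat, 2024: Mon ✓, 2025: Tue, 2026: Wed, 2027: Thu
Mondays: 2013, 2019, 2024.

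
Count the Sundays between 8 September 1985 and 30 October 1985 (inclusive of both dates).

8

8 September 1985 is a Sunday.
From 8 September 1985 to 30 October 1985 is 53 days inclusive.
53 = 7 × 7 + 4, so there are 7 full weeks plus 4 extra days.
Each full week contributes one Sunday: 7 so far.
The 4 extra days are Sunday, Monday, Tuesday, Wednesday — 1 of them qualifies.
Total: 7 + 1 = 8.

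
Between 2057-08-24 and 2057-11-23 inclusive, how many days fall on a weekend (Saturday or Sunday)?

2057-08-24 is a Friday.
The range spans 92 days (inclusive of both endpoints).
92 = 7 × 13 + 1, so there are 13 full weeks plus 1 extra day.
Each full week contributes 2 weekend days (Sat, Sun): 13 × 2 = 26.
The 1 extra day is Fri — none qualify.
Total: 26 + 0 = 26.

26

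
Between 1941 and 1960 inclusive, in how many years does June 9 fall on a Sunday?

2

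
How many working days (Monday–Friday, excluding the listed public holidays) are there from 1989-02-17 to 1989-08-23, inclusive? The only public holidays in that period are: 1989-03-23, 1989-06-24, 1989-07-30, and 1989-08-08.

1989-02-17 is a Friday.
From 1989-02-17 to 1989-08-23 is 188 days inclusive.
188 = 7 × 26 + 6, so there are 26 full weeks plus 6 extra days.
Each full week contributes 5 weekdays (Mon–Fri): 26 × 5 = 130.
The 6 extra days are Friday, Saturday, Sunday, Monday, Tuesday, Wednesday — 4 of them qualify.
Total: 130 + 4 = 134.
Holidays: 1989-03-23 (Thu); 1989-06-24 (Sat); 1989-07-30 (Sun); 1989-08-08 (Tue).
2 of the 4 holidays fall on weekdays; the rest are weekends and were already excluded.
Business days: 134 − 2 = 132.

132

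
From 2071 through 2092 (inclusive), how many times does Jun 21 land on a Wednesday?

Day of week of June 21 in each year:
2071: Sun, 2072: Tue, 2073: Wed ✓, 2074: Thu, 2075: Fri, 2076: Sun, 2077: Mon, 2078: Tue, 2079: Wed ✓, 2080: Fri, 2081: Sat, 2082: Sun, 2083: Mon, 2084: Wed ✓, 2085: Thu, 2086: Fri, 2087: Sat, 2088: Mon, 2089: Tue, 2090: Wed ✓, 2091: Thu, 2092: Sat
Wednesdays: 2073, 2079, 2084, 2090.

4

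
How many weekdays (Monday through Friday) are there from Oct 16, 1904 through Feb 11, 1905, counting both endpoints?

85

Oct 16, 1904 is a Sunday.
From Oct 16, 1904 to Feb 11, 1905 is 119 days inclusive.
119 = 7 × 17, so the span is exactly 17 full weeks.
Each full week contributes 5 weekdays (Mon–Fri): 17 × 5 = 85.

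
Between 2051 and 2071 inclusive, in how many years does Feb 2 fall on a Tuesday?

2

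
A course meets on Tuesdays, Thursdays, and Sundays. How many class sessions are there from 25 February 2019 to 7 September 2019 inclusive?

83

25 February 2019 is a Monday.
From 25 February 2019 to 7 September 2019 is 195 days inclusive.
195 = 7 × 27 + 6, so there are 27 full weeks plus 6 extra days.
Each full week contributes 3 days from the set (Tue, Thu, Sun): 27 × 3 = 81.
The 6 extra days are Mon, Tue, Wed, Thu, Fri, Sat — 2 of them qualify.
Total: 81 + 2 = 83.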